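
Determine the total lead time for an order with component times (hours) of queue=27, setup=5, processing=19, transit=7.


Lead time = queue + setup + processing + transit
= 27 + 5 + 19 + 7
= 58 hours


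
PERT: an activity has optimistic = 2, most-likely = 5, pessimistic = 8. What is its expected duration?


te = (o + 4m + p) / 6
= (2 + 4×5 + 8) / 6
= (2 + 20 + 8) / 6
= 30 / 6
= 5.00


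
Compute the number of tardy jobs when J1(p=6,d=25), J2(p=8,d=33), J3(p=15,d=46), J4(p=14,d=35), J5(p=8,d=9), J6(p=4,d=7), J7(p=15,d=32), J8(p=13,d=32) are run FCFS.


Completion vs due date:
  J1: C=6, d=25 → on time
  J2: C=14, d=33 → on time
  J3: C=29, d=46 → on time
  J4: C=43, d=35 → TARDY
  J5: C=51, d=9 → TARDY
  J6: C=55, d=7 → TARDY
  J7: C=70, d=32 → TARDY
  J8: C=83, d=32 → TARDY
Tardy jobs: J4, J5, J6, J7, J8
Count = 5


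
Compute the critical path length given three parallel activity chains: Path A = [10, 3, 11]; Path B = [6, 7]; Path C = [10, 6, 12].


Path A: 10 + 3 + 11 = 24
Path B: 6 + 7 = 13
Path C: 10 + 6 + 12 = 28
Critical path = longest = max(24, 13, 28)
= 28 (Path C)


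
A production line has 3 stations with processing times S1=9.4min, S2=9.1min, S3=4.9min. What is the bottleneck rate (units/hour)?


Bottleneck = longest station time
Station times: [9.4, 9.1, 4.9]
Max = 9.4 min
Rate = 60 / 9.4
= 6.38 units/hour (bottleneck: 9.4min)


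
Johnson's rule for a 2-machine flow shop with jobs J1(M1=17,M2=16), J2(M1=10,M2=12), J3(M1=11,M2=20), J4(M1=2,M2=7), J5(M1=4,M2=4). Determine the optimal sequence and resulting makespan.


Johnson's rule:
Group 1 (M1≤M2, sort by M1): ['J4', 'J5', 'J2', 'J3']
Group 2 (M1>M2, sort desc M2): ['J1']
Sequence: J4 → J5 → J2 → J3 → J1
Makespan calculation:
  J4: M1 done=2, M2 done=9
  J5: M1 done=6, M2 done=13
  J2: M1 done=16, M2 done=28
  J3: M1 done=27, M2 done=48
  J1: M1 done=44, M2 done=64
= Sequence: J4 → J5 → J2 → J3 → J1, Makespan: 64


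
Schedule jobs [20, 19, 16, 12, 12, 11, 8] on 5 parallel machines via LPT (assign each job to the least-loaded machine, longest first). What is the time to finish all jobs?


Jobs (LPT sorted): [20, 19, 16, 12, 12, 11, 8]
Machines: 5
  J=20 → Machine 1 (load: 0+20=20)
  J=19 → Machine 2 (load: 0+19=19)
  J=16 → Machine 3 (load: 0+16=16)
  J=12 → Machine 4 (load: 0+12=12)
  J=12 → Machine 5 (load: 0+12=12)
  J=11 → Machine 4 (load: 12+11=23)
  J=8 → Machine 5 (load: 12+8=20)
Machine loads: [20, 19, 16, 23, 20]
Makespan = max = 23 time units


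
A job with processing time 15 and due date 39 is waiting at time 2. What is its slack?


Slack = due - current_time - processing
= 39 - 2 - 15
= 22


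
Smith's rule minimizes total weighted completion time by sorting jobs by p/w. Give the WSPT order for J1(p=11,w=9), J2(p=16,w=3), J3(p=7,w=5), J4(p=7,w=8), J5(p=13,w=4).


WSPT (Smith's rule): sort by p/w ascending
  J4: p/w = 7/8 = 0.875
  J1: p/w = 11/9 = 1.222
  J3: p/w = 7/5 = 1.400
  J5: p/w = 13/4 = 3.250
  J2: p/w = 16/3 = 5.333
Order: J4 → J1 → J3 → J5 → J2


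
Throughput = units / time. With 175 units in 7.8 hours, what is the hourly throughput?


Throughput = units / time
= 175 / 7.8
= 22.4 units/hour


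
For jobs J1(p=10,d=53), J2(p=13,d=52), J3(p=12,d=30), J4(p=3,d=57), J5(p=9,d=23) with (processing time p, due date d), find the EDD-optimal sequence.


EDD: sort by earliest due date
  J5: d=23, p=9
  J3: d=30, p=12
  J2: d=52, p=13
  J1: d=53, p=10
  J4: d=57, p=3
Order: J5 → J3 → J2 → J1 → J4


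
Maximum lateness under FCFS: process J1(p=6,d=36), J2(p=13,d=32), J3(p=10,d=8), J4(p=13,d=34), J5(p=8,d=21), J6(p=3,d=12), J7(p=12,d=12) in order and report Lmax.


Lateness per job (L = C - d):
  J1: C=6, d=36, L=-30
  J2: C=19, d=32, L=-13
  J3: C=29, d=8, L=21
  J4: C=42, d=34, L=8
  J5: C=50, d=21, L=29
  J6: C=53, d=12, L=41
  J7: C=65, d=12, L=53
Lmax = max(-30, -13, 21, 8, 29, 41, 53)
= 53


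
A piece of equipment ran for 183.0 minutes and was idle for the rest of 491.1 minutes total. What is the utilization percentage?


Utilization = busy / total × 100
= 183.0 / 491.1 × 100
= 37.3%


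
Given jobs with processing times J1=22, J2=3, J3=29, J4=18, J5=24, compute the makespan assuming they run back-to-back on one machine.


Sequential makespan: sum all processing times
= 22 + 3 + 29 + 18 + 24
= 96 time units


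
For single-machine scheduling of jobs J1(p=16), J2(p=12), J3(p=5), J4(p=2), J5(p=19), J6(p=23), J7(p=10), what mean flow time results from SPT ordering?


SPT order: J4 → J3 → J7 → J2 → J1 → J5 → J6
Completion times:
  J4: C=2
  J3: C=7
  J7: C=17
  J2: C=29
  J1: C=45
  J5: C=64
  J6: C=87
Sum = 251, n = 7
Mean flow = 251/7
= 35.86


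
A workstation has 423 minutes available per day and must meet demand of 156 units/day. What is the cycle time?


Cycle time = available time / demand
= 423 / 156
= 2.71 min/unit


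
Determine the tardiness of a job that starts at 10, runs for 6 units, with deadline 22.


Completion = start + processing = 10 + 6 = 16
Tardiness = max(0, C - d) = max(0, 16 - 22)
= max(0, -6)
= 0


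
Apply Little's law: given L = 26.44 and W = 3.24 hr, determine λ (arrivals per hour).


Little's law: L = λW → λ = L / W
= 26.44 / 3.24
= 8.16 per hour


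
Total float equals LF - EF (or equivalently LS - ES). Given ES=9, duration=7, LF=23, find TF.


EF = ES + duration = 9 + 7 = 16
LS = LF - duration = 23 - 7 = 16
Total Float = LF - EF = 23 - 16
(or LS - ES = 16 - 9)
= 7


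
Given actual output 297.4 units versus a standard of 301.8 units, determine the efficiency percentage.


Efficiency = (actual / standard) × 100
= (297.4 / 301.8) × 100
= 98.5%


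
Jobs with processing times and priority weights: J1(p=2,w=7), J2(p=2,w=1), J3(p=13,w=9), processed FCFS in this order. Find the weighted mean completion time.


Completion times:
  J1: C=2, w×C=7×2=14
  J2: C=4, w×C=1×4=4
  J3: C=17, w×C=9×17=153
Sum w×C = 171
Sum w = 17
Weighted avg = 171/17
= 10.06


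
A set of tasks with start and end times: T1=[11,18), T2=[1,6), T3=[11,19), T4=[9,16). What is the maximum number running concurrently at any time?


Check each time point for overlaps:
  t=11: 3 tasks active (T1, T3, T4)
Max concurrent = 3


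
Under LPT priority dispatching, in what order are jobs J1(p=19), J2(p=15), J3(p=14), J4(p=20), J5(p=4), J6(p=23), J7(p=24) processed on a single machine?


LPT: sort by longest processing time first
  J7: p=24
  J6: p=23
  J4: p=20
  J1: p=19
  J2: p=15
  J3: p=14
  J5: p=4
Order: J7 → J6 → J4 → J1 → J2 → J3 → J5


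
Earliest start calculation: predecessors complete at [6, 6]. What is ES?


ES = max of all predecessor completion times
Predecessors: [6, 6]
ES = max(6, 6)
= 6


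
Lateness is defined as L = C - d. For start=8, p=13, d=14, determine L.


Completion = 8 + 13 = 21
Lateness = C - d = 21 - 14
= 7


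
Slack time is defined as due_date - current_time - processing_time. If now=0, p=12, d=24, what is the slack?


Slack = due - current_time - processing
= 24 - 0 - 12
= 12


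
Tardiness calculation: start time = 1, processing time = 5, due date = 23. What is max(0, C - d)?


Completion = start + processing = 1 + 5 = 6
Tardiness = max(0, C - d) = max(0, 6 - 23)
= max(0, -17)
= 0


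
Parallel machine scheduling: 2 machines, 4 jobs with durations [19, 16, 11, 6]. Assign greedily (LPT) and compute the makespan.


Jobs (LPT sorted): [19, 16, 11, 6]
Machines: 2
  J=19 → Machine 1 (load: 0+19=19)
  J=16 → Machine 2 (load: 0+16=16)
  J=11 → Machine 2 (load: 16+11=27)
  J=6 → Machine 1 (load: 19+6=25)
Machine loads: [25, 27]
Makespan = max = 27 time units


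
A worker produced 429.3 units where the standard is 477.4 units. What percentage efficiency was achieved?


Efficiency = (actual / standard) × 100
= (429.3 / 477.4) × 100
= 89.9%


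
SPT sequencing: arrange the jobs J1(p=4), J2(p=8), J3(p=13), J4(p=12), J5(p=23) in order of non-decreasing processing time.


SPT: sort by shortest processing time
  J1: p=4
  J2: p=8
  J4: p=12
  J3: p=13
  J5: p=23
Order: J1 → J2 → J4 → J3 → J5


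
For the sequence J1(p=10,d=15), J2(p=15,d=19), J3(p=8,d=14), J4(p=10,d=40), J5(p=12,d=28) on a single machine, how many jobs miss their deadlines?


Completion vs due date:
  J1: C=10, d=15 → on time
  J2: C=25, d=19 → TARDY
  J3: C=33, d=14 → TARDY
  J4: C=43, d=40 → TARDY
  J5: C=55, d=28 → TARDY
Tardy jobs: J2, J3, J4, J5
Count = 4


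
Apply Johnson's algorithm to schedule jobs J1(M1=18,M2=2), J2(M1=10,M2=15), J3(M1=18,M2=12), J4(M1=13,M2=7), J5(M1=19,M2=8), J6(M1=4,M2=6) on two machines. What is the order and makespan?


Johnson's rule:
Group 1 (M1≤M2, sort by M1): ['J6', 'J2']
Group 2 (M1>M2, sort desc M2): ['J3', 'J5', 'J4', 'J1']
Sequence: J6 → J2 → J3 → J5 → J4 → J1
Makespan calculation:
  J6: M1 done=4, M2 done=10
  J2: M1 done=14, M2 done=29
  J3: M1 done=32, M2 done=44
  J5: M1 done=51, M2 done=59
  J4: M1 done=64, M2 done=71
  J1: M1 done=82, M2 done=84
= Sequence: J6 → J2 → J3 → J5 → J4 → J1, Makespan: 84


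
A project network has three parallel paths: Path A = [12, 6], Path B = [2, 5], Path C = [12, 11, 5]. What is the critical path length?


Path A: 12 + 6 = 18
Path B: 2 + 5 = 7
Path C: 12 + 11 + 5 = 28
Critical path = longest = max(18, 7, 28)
= 28 (Path C)


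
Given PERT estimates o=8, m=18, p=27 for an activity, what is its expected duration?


te = (o + 4m + p) / 6
= (8 + 4×18 + 27) / 6
= (8 + 72 + 27) / 6
= 107 / 6
= 17.83


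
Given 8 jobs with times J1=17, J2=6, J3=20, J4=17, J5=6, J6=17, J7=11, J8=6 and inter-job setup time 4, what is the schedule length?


Makespan = Σ processing + (n-1) × setup
= (17 + 6 + 20 + 17 + 6 + 17 + 11 + 6) + (8-1)×4
= 100 + 28
= 128 time units


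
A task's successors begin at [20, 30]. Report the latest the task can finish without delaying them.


LF = min of all successor start times
Successors start at: [20, 30]
LF = min(20, 30)
= 20


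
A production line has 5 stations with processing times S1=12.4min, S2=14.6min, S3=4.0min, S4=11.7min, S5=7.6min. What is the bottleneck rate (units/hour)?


Bottleneck = longest station time
Station times: [12.4, 14.6, 4.0, 11.7, 7.6]
Max = 14.6 min
Rate = 60 / 14.6
= 4.11 units/hour (bottleneck: 14.6min)


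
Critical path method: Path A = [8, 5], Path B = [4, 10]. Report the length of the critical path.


Path A: 8 + 5 = 13
Path B: 4 + 10 = 14
Critical path = longest = max(13, 14)
= 14 (Path B)


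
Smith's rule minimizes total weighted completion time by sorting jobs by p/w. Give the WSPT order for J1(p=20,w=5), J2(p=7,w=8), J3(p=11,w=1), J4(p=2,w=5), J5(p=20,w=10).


WSPT (Smith's rule): sort by p/w ascending
  J4: p/w = 2/5 = 0.400
  J2: p/w = 7/8 = 0.875
  J5: p/w = 20/10 = 2.000
  J1: p/w = 20/5 = 4.000
  J3: p/w = 11/1 = 11.000
Order: J4 → J2 → J5 → J1 → J3


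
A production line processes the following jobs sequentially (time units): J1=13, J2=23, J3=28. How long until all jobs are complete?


Sequential makespan: sum all processing times
= 13 + 23 + 28
= 64 time units


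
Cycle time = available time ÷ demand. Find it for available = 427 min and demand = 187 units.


Cycle time = available time / demand
= 427 / 187
= 2.28 min/unit


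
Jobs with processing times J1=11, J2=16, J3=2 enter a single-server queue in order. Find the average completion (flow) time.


Completion times:
  J1: completes at 11
  J2: completes at 27
  J3: completes at 29
Sum = 67
Average = 67/3
= 22.33


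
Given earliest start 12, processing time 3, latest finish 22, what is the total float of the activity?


EF = ES + duration = 12 + 3 = 15
LS = LF - duration = 22 - 3 = 19
Total Float = LF - EF = 22 - 15
(or LS - ES = 19 - 12)
= 7


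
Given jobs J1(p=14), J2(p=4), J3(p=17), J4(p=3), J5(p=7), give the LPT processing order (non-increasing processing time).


LPT: sort by longest processing time first
  J3: p=17
  J1: p=14
  J5: p=7
  J2: p=4
  J4: p=3
Order: J3 → J1 → J5 → J2 → J4


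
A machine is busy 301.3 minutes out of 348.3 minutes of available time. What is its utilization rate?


Utilization = busy / total × 100
= 301.3 / 348.3 × 100
= 86.5%


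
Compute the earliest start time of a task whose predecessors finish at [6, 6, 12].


ES = max of all predecessor completion times
Predecessors: [6, 6, 12]
ES = max(6, 6, 12)
= 12


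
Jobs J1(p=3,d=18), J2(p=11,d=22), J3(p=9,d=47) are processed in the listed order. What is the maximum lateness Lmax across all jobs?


Lateness per job (L = C - d):
  J1: C=3, d=18, L=-15
  J2: C=14, d=22, L=-8
  J3: C=23, d=47, L=-24
Lmax = max(-15, -8, -24)
= -8


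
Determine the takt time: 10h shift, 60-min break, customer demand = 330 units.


Available = 10×60 - 60 = 540 min
Takt time = 540 / 330
= 1.64 min/unit


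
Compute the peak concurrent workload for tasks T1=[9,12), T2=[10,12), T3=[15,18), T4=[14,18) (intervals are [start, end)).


Check each time point for overlaps:
  t=10: 2 tasks active (T1, T2)
Max concurrent = 2


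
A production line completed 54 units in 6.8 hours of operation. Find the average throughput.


Throughput = units / time
= 54 / 6.8
= 7.9 units/hour


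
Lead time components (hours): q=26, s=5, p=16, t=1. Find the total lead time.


Lead time = queue + setup + processing + transit
= 26 + 5 + 16 + 1
= 48 hours


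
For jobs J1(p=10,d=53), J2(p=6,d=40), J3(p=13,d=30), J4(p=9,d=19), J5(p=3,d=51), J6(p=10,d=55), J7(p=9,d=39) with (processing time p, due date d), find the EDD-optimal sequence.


EDD: sort by earliest due date
  J4: d=19, p=9
  J3: d=30, p=13
  J7: d=39, p=9
  J2: d=40, p=6
  J5: d=51, p=3
  J1: d=53, p=10
  J6: d=55, p=10
Order: J4 → J3 → J7 → J2 → J5 → J1 → J6


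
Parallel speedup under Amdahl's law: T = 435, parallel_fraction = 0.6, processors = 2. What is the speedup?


Amdahl's law: T_p = T × ((1-p) + p/N)
= 435 × ((1-0.6) + 0.6/2)
= 435 × (0.40 + 0.3000)
= 435 × 0.7000
= 304.50
Speedup = 435/304.50
= 1.43×


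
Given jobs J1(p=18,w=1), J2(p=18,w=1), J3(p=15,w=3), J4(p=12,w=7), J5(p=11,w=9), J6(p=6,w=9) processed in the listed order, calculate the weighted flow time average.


Completion times:
  J1: C=18, w×C=1×18=18
  J2: C=36, w×C=1×36=36
  J3: C=51, w×C=3×51=153
  J4: C=63, w×C=7×63=441
  J5: C=74, w×C=9×74=666
  J6: C=80, w×C=9×80=720
Sum w×C = 2034
Sum w = 30
Weighted avg = 2034/30
= 67.80


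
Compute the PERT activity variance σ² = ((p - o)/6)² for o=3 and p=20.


σ² = ((p - o) / 6)² = (p - o)² / 36
= (20 - 3)² / 36
= 17² / 36
= 289 / 36
= 8.0278


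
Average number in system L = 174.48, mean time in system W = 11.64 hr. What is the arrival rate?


Little's law: L = λW → λ = L / W
= 174.48 / 11.64
= 14.99 per hour


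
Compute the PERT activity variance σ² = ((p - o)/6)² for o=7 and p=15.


σ² = ((p - o) / 6)² = (p - o)² / 36
= (15 - 7)² / 36
= 8² / 36
= 64 / 36
= 1.7778


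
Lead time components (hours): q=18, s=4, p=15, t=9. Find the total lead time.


Lead time = queue + setup + processing + transit
= 18 + 4 + 15 + 9
= 46 hours


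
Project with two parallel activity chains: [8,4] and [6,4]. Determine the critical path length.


Path A: 8 + 4 = 12
Path B: 6 + 4 = 10
Critical path = longest = max(12, 10)
= 12 (Path A)


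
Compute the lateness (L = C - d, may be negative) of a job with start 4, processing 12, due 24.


Completion = 4 + 12 = 16
Lateness = C - d = 16 - 24
= -8


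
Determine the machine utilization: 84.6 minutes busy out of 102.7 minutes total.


Utilization = busy / total × 100
= 84.6 / 102.7 × 100
= 82.4%


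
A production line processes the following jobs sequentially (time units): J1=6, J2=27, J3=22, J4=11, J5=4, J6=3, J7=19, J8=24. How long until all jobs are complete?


Sequential makespan: sum all processing times
= 6 + 27 + 22 + 11 + 4 + 3 + 19 + 24
= 116 time units


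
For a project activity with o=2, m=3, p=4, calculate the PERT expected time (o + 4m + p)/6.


te = (o + 4m + p) / 6
= (2 + 4×3 + 4) / 6
= (2 + 12 + 4) / 6
= 18 / 6
= 3.00


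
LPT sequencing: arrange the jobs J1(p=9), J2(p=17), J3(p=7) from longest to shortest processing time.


LPT: sort by longest processing time first
  J2: p=17
  J1: p=9
  J3: p=7
Order: J2 → J1 → J3


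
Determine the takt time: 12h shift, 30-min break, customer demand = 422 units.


Available = 12×60 - 30 = 690 min
Takt time = 690 / 422
= 1.64 min/unit


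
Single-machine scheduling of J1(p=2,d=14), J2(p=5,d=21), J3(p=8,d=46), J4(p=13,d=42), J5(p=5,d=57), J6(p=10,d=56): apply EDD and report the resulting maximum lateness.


EDD order: J1 → J2 → J4 → J3 → J6 → J5
Completion and lateness:
  J1: C=2, d=14, L=2-14=-12
  J2: C=7, d=21, L=7-21=-14
  J4: C=20, d=42, L=20-42=-22
  J3: C=28, d=46, L=28-46=-18
  J6: C=38, d=56, L=38-56=-18
  J5: C=43, d=57, L=43-57=-14
Lmax = max(-12, -14, -22, -18, -18, -14)
= -12


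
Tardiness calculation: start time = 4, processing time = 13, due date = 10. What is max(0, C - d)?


Completion = start + processing = 4 + 13 = 17
Tardiness = max(0, C - d) = max(0, 17 - 10)
= max(0, 7)
= 7


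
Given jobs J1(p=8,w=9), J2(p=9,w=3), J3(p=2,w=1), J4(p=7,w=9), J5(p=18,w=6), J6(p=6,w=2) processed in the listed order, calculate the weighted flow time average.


Completion times:
  J1: C=8, w×C=9×8=72
  J2: C=17, w×C=3×17=51
  J3: C=19, w×C=1×19=19
  J4: C=26, w×C=9×26=234
  J5: C=44, w×C=6×44=264
  J6: C=50, w×C=2×50=100
Sum w×C = 740
Sum w = 30
Weighted avg = 740/30
= 24.67


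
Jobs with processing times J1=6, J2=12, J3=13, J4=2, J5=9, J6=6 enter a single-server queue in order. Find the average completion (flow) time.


Completion times:
  J1: completes at 6
  J2: completes at 18
  J3: completes at 31
  J4: completes at 33
  J5: completes at 42
  J6: completes at 48
Sum = 178
Average = 178/6
= 29.67


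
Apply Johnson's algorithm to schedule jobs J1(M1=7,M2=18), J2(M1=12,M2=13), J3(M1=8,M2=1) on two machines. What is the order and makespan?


Johnson's rule:
Group 1 (M1≤M2, sort by M1): ['J1', 'J2']
Group 2 (M1>M2, sort desc M2): ['J3']
Sequence: J1 → J2 → J3
Makespan calculation:
  J1: M1 done=7, M2 done=25
  J2: M1 done=19, M2 done=38
  J3: M1 done=27, M2 done=39
= Sequence: J1 → J2 → J3, Makespan: 39


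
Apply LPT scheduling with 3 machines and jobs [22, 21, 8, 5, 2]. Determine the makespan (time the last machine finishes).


Jobs (LPT sorted): [22, 21, 8, 5, 2]
Machines: 3
  J=22 → Machine 1 (load: 0+22=22)
  J=21 → Machine 2 (load: 0+21=21)
  J=8 → Machine 3 (load: 0+8=8)
  J=5 → Machine 3 (load: 8+5=13)
  J=2 → Machine 3 (load: 13+2=15)
Machine loads: [22, 21, 15]
Makespan = max = 22 time units


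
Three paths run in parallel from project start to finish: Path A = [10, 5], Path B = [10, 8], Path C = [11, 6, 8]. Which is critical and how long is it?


Path A: 10 + 5 = 15
Path B: 10 + 8 = 18
Path C: 11 + 6 + 8 = 25
Critical path = longest = max(15, 18, 25)
= 25 (Path C)


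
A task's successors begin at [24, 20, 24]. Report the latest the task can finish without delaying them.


LF = min of all successor start times
Successors start at: [24, 20, 24]
LF = min(24, 20, 24)
= 20


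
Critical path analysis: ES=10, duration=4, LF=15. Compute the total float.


EF = ES + duration = 10 + 4 = 14
LS = LF - duration = 15 - 4 = 11
Total Float = LF - EF = 15 - 14
(or LS - ES = 11 - 10)
= 1


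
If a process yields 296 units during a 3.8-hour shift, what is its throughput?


Throughput = units / time
= 296 / 3.8
= 77.9 units/hour


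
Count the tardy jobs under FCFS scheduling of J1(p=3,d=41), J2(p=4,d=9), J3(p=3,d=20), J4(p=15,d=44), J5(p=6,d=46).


Completion vs due date:
  J1: C=3, d=41 → on time
  J2: C=7, d=9 → on time
  J3: C=10, d=20 → on time
  J4: C=25, d=44 → on time
  J5: C=31, d=46 → on time
Tardy jobs: none
Count = 0


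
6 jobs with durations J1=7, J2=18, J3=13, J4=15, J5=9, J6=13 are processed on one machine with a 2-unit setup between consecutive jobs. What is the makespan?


Makespan = Σ processing + (n-1) × setup
= (7 + 18 + 13 + 15 + 9 + 13) + (6-1)×2
= 75 + 10
= 85 time units


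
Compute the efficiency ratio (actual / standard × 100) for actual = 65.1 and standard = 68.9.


Efficiency = (actual / standard) × 100
= (65.1 / 68.9) × 100
= 94.5%


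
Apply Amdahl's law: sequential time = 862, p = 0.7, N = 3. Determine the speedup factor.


Amdahl's law: T_p = T × ((1-p) + p/N)
= 862 × ((1-0.7) + 0.7/3)
= 862 × (0.30 + 0.2333)
= 862 × 0.5333
= 459.73
Speedup = 862/459.73
= 1.88×


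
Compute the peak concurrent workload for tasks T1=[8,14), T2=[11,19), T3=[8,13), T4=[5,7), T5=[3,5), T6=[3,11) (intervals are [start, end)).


Check each time point for overlaps:
  t=8: 3 tasks active (T1, T3, T6)
Max concurrent = 3


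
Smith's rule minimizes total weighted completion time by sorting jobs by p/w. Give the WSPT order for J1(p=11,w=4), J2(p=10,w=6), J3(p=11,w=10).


WSPT (Smith's rule): sort by p/w ascending
  J3: p/w = 11/10 = 1.100
  J2: p/w = 10/6 = 1.667
  J1: p/w = 11/4 = 2.750
Order: J3 → J2 → J1


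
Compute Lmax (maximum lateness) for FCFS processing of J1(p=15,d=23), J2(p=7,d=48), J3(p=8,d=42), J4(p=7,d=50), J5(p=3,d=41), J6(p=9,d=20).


Lateness per job (L = C - d):
  J1: C=15, d=23, L=-8
  J2: C=22, d=48, L=-26
  J3: C=30, d=42, L=-12
  J4: C=37, d=50, L=-13
  J5: C=40, d=41, L=-1
  J6: C=49, d=20, L=29
Lmax = max(-8, -26, -12, -13, -1, 29)
= 29


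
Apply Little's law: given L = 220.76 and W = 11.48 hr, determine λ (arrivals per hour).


Little's law: L = λW → λ = L / W
= 220.76 / 11.48
= 19.23 per hour


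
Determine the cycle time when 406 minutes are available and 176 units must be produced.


Cycle time = available time / demand
= 406 / 176
= 2.31 min/unit


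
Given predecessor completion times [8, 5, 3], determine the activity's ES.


ES = max of all predecessor completion times
Predecessors: [8, 5, 3]
ES = max(8, 5, 3)
= 8


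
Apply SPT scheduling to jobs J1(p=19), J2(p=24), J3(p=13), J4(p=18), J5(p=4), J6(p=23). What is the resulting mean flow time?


SPT order: J5 → J3 → J4 → J1 → J6 → J2
Completion times:
  J5: C=4
  J3: C=17
  J4: C=35
  J1: C=54
  J6: C=77
  J2: C=101
Sum = 288, n = 6
Mean flow = 288/6
= 48.00


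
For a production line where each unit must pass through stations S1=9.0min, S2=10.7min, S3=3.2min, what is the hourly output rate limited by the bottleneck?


Bottleneck = longest station time
Station times: [9.0, 10.7, 3.2]
Max = 10.7 min
Rate = 60 / 10.7
= 5.61 units/hour (bottleneck: 10.7min)


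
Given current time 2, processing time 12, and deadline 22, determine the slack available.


Slack = due - current_time - processing
= 22 - 2 - 12
= 8


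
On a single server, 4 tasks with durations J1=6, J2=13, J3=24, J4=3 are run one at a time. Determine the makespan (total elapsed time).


Sequential makespan: sum all processing times
= 6 + 13 + 24 + 3
= 46 time units


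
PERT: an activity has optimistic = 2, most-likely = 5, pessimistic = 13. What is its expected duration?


te = (o + 4m + p) / 6
= (2 + 4×5 + 13) / 6
= (2 + 20 + 13) / 6
= 35 / 6
= 5.83


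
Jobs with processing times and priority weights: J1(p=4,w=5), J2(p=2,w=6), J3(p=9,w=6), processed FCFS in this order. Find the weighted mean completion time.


Completion times:
  J1: C=4, w×C=5×4=20
  J2: C=6, w×C=6×6=36
  J3: C=15, w×C=6×15=90
Sum w×C = 146
Sum w = 17
Weighted avg = 146/17
= 8.59


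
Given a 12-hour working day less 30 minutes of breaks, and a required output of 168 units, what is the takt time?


Available = 12×60 - 30 = 690 min
Takt time = 690 / 168
= 4.11 min/unit


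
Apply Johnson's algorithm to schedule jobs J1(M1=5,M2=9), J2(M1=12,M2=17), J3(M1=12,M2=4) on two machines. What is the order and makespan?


Johnson's rule:
Group 1 (M1≤M2, sort by M1): ['J1', 'J2']
Group 2 (M1>M2, sort desc M2): ['J3']
Sequence: J1 → J2 → J3
Makespan calculation:
  J1: M1 done=5, M2 done=14
  J2: M1 done=17, M2 done=34
  J3: M1 done=29, M2 done=38
= Sequence: J1 → J2 → J3, Makespan: 38


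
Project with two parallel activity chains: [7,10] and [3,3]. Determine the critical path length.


Path A: 7 + 10 = 17
Path B: 3 + 3 = 6
Critical path = longest = max(17, 6)
= 17 (Path A)


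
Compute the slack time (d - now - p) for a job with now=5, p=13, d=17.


Slack = due - current_time - processing
= 17 - 5 - 13
= -1


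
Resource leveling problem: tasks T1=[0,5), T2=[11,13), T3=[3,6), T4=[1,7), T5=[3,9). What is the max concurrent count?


Check each time point for overlaps:
  t=3: 4 tasks active (T1, T3, T4, T5)
Max concurrent = 4


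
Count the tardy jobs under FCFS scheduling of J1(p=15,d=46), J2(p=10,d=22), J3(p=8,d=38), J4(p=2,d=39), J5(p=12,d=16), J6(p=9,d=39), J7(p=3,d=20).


Completion vs due date:
  J1: C=15, d=46 → on time
  J2: C=25, d=22 → TARDY
  J3: C=33, d=38 → on time
  J4: C=35, d=39 → on time
  J5: C=47, d=16 → TARDY
  J6: C=56, d=39 → TARDY
  J7: C=59, d=20 → TARDY
Tardy jobs: J2, J5, J6, J7
Count = 4


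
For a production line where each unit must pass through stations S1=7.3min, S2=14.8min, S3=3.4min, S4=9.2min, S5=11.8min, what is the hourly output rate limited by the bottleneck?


Bottleneck = longest station time
Station times: [7.3, 14.8, 3.4, 9.2, 11.8]
Max = 14.8 min
Rate = 60 / 14.8
= 4.05 units/hour (bottleneck: 14.8min)


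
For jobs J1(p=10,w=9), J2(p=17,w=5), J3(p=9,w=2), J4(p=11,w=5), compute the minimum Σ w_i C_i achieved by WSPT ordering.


WSPT order (by p/w): J1 → J4 → J2 → J3
  J1: C=10, w·C=9×10=90
  J4: C=21, w·C=5×21=105
  J2: C=38, w·C=5×38=190
  J3: C=47, w·C=2×47=94
Σ w·C = 479
= 479


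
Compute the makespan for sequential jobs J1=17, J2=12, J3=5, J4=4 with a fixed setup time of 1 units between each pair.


Makespan = Σ processing + (n-1) × setup
= (17 + 12 + 5 + 4) + (4-1)×1
= 38 + 3
= 41 time units


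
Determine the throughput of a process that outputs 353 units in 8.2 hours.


Throughput = units / time
= 353 / 8.2
= 43.0 units/hour


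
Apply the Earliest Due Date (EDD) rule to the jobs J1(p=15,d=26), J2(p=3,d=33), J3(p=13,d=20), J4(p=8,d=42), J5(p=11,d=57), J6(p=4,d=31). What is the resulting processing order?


EDD: sort by earliest due date
  J3: d=20, p=13
  J1: d=26, p=15
  J6: d=31, p=4
  J2: d=33, p=3
  J4: d=42, p=8
  J5: d=57, p=11
Order: J3 → J1 → J6 → J2 → J4 → J5


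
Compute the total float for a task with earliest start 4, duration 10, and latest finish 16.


EF = ES + duration = 4 + 10 = 14
LS = LF - duration = 16 - 10 = 6
Total Float = LF - EF = 16 - 14
(or LS - ES = 6 - 4)
= 2


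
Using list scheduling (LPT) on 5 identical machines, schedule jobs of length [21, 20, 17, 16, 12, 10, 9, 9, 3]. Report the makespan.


Jobs (LPT sorted): [21, 20, 17, 16, 12, 10, 9, 9, 3]
Machines: 5
  J=21 → Machine 1 (load: 0+21=21)
  J=20 → Machine 2 (load: 0+20=20)
  J=17 → Machine 3 (load: 0+17=17)
  J=16 → Machine 4 (load: 0+16=16)
  J=12 → Machine 5 (load: 0+12=12)
  J=10 → Machine 5 (load: 12+10=22)
  J=9 → Machine 4 (load: 16+9=25)
  J=9 → Machine 3 (load: 17+9=26)
  J=3 → Machine 2 (load: 20+3=23)
Machine loads: [21, 23, 26, 25, 22]
Makespan = max = 26 time units


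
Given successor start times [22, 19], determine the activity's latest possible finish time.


LF = min of all successor start times
Successors start at: [22, 19]
LF = min(22, 19)
= 19


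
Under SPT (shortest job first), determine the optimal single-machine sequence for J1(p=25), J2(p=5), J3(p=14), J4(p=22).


SPT: sort by shortest processing time
  J2: p=5
  J3: p=14
  J4: p=22
  J1: p=25
Order: J2 → J3 → J4 → J1


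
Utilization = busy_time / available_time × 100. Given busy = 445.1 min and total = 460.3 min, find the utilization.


Utilization = busy / total × 100
= 445.1 / 460.3 × 100
= 96.7%


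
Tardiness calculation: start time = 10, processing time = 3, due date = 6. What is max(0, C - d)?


Completion = start + processing = 10 + 3 = 13
Tardiness = max(0, C - d) = max(0, 13 - 6)
= max(0, 7)
= 7


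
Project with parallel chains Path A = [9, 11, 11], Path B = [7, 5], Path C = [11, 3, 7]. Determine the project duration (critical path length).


Path A: 9 + 11 + 11 = 31
Path B: 7 + 5 = 12
Path C: 11 + 3 + 7 = 21
Critical path = longest = max(31, 12, 21)
= 31 (Path A)


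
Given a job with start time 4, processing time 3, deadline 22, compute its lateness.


Completion = 4 + 3 = 7
Lateness = C - d = 7 - 22
= -15


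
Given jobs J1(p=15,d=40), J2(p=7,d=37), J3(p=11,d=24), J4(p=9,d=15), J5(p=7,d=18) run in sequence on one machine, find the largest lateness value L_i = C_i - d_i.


Lateness per job (L = C - d):
  J1: C=15, d=40, L=-25
  J2: C=22, d=37, L=-15
  J3: C=33, d=24, L=9
  J4: C=42, d=15, L=27
  J5: C=49, d=18, L=31
Lmax = max(-25, -15, 9, 27, 31)
= 31


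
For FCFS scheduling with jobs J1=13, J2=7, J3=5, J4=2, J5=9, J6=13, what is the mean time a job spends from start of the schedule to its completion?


Completion times:
  J1: completes at 13
  J2: completes at 20
  J3: completes at 25
  J4: completes at 27
  J5: completes at 36
  J6: completes at 49
Sum = 170
Average = 170/6
= 28.33


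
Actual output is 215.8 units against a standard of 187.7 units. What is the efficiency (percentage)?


Efficiency = (actual / standard) × 100
= (215.8 / 187.7) × 100
= 115.0%


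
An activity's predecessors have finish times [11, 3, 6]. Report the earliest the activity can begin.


ES = max of all predecessor completion times
Predecessors: [11, 3, 6]
ES = max(11, 3, 6)
= 11


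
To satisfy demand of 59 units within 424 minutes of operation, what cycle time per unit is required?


Cycle time = available time / demand
= 424 / 59
= 7.19 min/unit


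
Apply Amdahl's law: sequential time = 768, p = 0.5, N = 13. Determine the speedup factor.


Amdahl's law: T_p = T × ((1-p) + p/N)
= 768 × ((1-0.5) + 0.5/13)
= 768 × (0.50 + 0.0385)
= 768 × 0.5385
= 413.54
Speedup = 768/413.54
= 1.86×


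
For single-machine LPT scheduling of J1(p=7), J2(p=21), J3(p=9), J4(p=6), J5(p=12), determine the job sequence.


LPT: sort by longest processing time first
  J2: p=21
  J5: p=12
  J3: p=9
  J1: p=7
  J4: p=6
Order: J2 → J5 → J3 → J1 → J4


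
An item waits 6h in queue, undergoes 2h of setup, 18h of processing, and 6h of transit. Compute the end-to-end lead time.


Lead time = queue + setup + processing + transit
= 6 + 2 + 18 + 6
= 32 hours


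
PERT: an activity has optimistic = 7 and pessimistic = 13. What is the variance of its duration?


σ² = ((p - o) / 6)² = (p - o)² / 36
= (13 - 7)² / 36
= 6² / 36
= 36 / 36
= 1.0000


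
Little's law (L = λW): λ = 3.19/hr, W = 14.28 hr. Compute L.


Little's law: L = λ × W
= 3.19 × 14.28
= 45.55


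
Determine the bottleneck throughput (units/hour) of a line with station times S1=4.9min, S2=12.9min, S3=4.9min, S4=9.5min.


Bottleneck = longest station time
Station times: [4.9, 12.9, 4.9, 9.5]
Max = 12.9 min
Rate = 60 / 12.9
= 4.65 units/hour (bottleneck: 12.9min)


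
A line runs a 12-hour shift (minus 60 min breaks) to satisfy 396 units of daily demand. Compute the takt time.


Available = 12×60 - 60 = 660 min
Takt time = 660 / 396
= 1.67 min/unit


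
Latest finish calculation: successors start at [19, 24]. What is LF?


LF = min of all successor start times
Successors start at: [19, 24]
LF = min(19, 24)
= 19


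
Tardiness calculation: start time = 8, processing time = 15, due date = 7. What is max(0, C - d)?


Completion = start + processing = 8 + 15 = 23
Tardiness = max(0, C - d) = max(0, 23 - 7)
= max(0, 16)
= 16


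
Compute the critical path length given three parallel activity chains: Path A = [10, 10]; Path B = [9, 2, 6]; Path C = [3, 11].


Path A: 10 + 10 = 20
Path B: 9 + 2 + 6 = 17
Path C: 3 + 11 = 14
Critical path = longest = max(20, 17, 14)
= 20 (Path A)


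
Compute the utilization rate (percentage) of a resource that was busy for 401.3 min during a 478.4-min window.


Utilization = busy / total × 100
= 401.3 / 478.4 × 100
= 83.9%


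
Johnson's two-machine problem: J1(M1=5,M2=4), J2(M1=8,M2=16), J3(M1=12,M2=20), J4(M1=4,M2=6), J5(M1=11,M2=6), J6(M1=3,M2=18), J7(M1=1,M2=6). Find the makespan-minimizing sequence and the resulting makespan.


Johnson's rule:
Group 1 (M1≤M2, sort by M1): ['J7', 'J6', 'J4', 'J2', 'J3']
Group 2 (M1>M2, sort desc M2): ['J5', 'J1']
Sequence: J7 → J6 → J4 → J2 → J3 → J5 → J1
Makespan calculation:
  J7: M1 done=1, M2 done=7
  J6: M1 done=4, M2 done=25
  J4: M1 done=8, M2 done=31
  J2: M1 done=16, M2 done=47
  J3: M1 done=28, M2 done=67
  J5: M1 done=39, M2 done=73
  J1: M1 done=44, M2 done=77
= Sequence: J7 → J6 → J4 → J2 → J3 → J5 → J1, Makespan: 77


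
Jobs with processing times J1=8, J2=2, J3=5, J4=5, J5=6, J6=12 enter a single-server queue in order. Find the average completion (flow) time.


Completion times:
  J1: completes at 8
  J2: completes at 10
  J3: completes at 15
  J4: completes at 20
  J5: completes at 26
  J6: completes at 38
Sum = 117
Average = 117/6
= 19.50


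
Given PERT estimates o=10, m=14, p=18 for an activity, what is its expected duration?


te = (o + 4m + p) / 6
= (10 + 4×14 + 18) / 6
= (10 + 56 + 18) / 6
= 84 / 6
= 14.00


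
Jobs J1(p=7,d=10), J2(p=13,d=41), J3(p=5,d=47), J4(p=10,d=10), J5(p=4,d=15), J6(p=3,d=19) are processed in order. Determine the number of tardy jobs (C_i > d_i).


Completion vs due date:
  J1: C=7, d=10 → on time
  J2: C=20, d=41 → on time
  J3: C=25, d=47 → on time
  J4: C=35, d=10 → TARDY
  J5: C=39, d=15 → TARDY
  J6: C=42, d=19 → TARDY
Tardy jobs: J4, J5, J6
Count = 3


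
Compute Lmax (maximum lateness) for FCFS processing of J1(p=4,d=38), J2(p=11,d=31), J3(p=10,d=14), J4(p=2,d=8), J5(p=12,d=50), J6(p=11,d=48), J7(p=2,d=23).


Lateness per job (L = C - d):
  J1: C=4, d=38, L=-34
  J2: C=15, d=31, L=-16
  J3: C=25, d=14, L=11
  J4: C=27, d=8, L=19
  J5: C=39, d=50, L=-11
  J6: C=50, d=48, L=2
  J7: C=52, d=23, L=29
Lmax = max(-34, -16, 11, 19, -11, 2, 29)
= 29


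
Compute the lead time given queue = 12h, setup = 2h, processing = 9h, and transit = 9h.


Lead time = queue + setup + processing + transit
= 12 + 2 + 9 + 9
= 32 hours


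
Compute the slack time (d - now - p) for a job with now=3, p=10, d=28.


Slack = due - current_time - processing
= 28 - 3 - 10
= 15


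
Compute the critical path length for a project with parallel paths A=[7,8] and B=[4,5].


Path A: 7 + 8 = 15
Path B: 4 + 5 = 9
Critical path = longest = max(15, 9)
= 15 (Path A)


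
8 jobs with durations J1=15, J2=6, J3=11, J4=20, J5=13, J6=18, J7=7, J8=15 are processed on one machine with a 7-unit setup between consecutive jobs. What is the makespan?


Makespan = Σ processing + (n-1) × setup
= (15 + 6 + 11 + 20 + 13 + 18 + 7 + 15) + (8-1)×7
= 105 + 49
= 154 time units


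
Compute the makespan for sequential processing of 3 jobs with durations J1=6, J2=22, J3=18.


Sequential makespan: sum all processing times
= 6 + 22 + 18
= 46 time units


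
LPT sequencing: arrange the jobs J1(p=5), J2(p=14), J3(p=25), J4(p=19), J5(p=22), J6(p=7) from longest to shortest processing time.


LPT: sort by longest processing time first
  J3: p=25
  J5: p=22
  J4: p=19
  J2: p=14
  J6: p=7
  J1: p=5
Order: J3 → J5 → J4 → J2 → J6 → J1


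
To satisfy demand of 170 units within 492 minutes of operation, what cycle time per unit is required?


Cycle time = available time / demand
= 492 / 170
= 2.89 min/unit


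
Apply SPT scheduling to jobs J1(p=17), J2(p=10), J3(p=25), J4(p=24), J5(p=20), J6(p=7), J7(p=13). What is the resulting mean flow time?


SPT order: J6 → J2 → J7 → J1 → J5 → J4 → J3
Completion times:
  J6: C=7
  J2: C=17
  J7: C=30
  J1: C=47
  J5: C=67
  J4: C=91
  J3: C=116
Sum = 375, n = 7
Mean flow = 375/7
= 53.57


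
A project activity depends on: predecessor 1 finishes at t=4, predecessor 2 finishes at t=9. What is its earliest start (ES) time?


ES = max of all predecessor completion times
Predecessors: [4, 9]
ES = max(4, 9)
= 9


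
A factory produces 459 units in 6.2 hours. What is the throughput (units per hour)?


Throughput = units / time
= 459 / 6.2
= 74.0 units/hour


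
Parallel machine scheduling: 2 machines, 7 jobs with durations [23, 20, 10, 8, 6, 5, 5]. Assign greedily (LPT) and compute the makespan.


Jobs (LPT sorted): [23, 20, 10, 8, 6, 5, 5]
Machines: 2
  J=23 → Machine 1 (load: 0+23=23)
  J=20 → Machine 2 (load: 0+20=20)
  J=10 → Machine 2 (load: 20+10=30)
  J=8 → Machine 1 (load: 23+8=31)
  J=6 → Machine 2 (load: 30+6=36)
  J=5 → Machine 1 (load: 31+5=36)
  J=5 → Machine 1 (load: 36+5=41)
Machine loads: [41, 36]
Makespan = max = 41 time units


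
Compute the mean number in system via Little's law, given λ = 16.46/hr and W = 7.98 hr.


Little's law: L = λ × W
= 16.46 × 7.98
= 131.35


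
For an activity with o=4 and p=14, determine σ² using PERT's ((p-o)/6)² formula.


σ² = ((p - o) / 6)² = (p - o)² / 36
= (14 - 4)² / 36
= 10² / 36
= 100 / 36
= 2.7778


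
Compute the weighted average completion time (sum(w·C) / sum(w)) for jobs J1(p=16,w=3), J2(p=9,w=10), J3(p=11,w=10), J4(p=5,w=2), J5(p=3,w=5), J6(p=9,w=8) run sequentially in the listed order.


Completion times:
  J1: C=16, w×C=3×16=48
  J2: C=25, w×C=10×25=250
  J3: C=36, w×C=10×36=360
  J4: C=41, w×C=2×41=82
  J5: C=44, w×C=5×44=220
  J6: C=53, w×C=8×53=424
Sum w×C = 1384
Sum w = 38
Weighted avg = 1384/38
= 36.42


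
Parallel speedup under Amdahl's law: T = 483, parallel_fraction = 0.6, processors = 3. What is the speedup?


Amdahl's law: T_p = T × ((1-p) + p/N)
= 483 × ((1-0.6) + 0.6/3)
= 483 × (0.40 + 0.2000)
= 483 × 0.6000
= 289.80
Speedup = 483/289.80
= 1.67×


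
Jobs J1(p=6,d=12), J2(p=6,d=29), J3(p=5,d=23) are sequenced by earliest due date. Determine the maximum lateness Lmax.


EDD order: J1 → J3 → J2
Completion and lateness:
  J1: C=6, d=12, L=6-12=-6
  J3: C=11, d=23, L=11-23=-12
  J2: C=17, d=29, L=17-29=-12
Lmax = max(-6, -12, -12)
= -6


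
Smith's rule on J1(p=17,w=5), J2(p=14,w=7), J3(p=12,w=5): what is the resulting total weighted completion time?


WSPT order (by p/w): J2 → J3 → J1
  J2: C=14, w·C=7×14=98
  J3: C=26, w·C=5×26=130
  J1: C=43, w·C=5×43=215
Σ w·C = 443
= 443


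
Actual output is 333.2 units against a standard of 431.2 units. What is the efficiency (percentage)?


Efficiency = (actual / standard) × 100
= (333.2 / 431.2) × 100
= 77.3%


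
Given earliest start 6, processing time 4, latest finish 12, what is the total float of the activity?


EF = ES + duration = 6 + 4 = 10
LS = LF - duration = 12 - 4 = 8
Total Float = LF - EF = 12 - 10
(or LS - ES = 8 - 6)
= 2


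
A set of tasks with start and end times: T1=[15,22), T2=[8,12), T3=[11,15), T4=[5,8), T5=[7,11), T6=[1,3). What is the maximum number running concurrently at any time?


Check each time point for overlaps:
  t=7: 2 tasks active (T4, T5)
Max concurrent = 2


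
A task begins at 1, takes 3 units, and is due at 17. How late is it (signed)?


Completion = 1 + 3 = 4
Lateness = C - d = 4 - 17
= -13


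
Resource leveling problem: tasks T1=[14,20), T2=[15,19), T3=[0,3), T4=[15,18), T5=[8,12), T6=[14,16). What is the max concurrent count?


Check each time point for overlaps:
  t=15: 4 tasks active (T1, T2, T4, T6)
Max concurrent = 4
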